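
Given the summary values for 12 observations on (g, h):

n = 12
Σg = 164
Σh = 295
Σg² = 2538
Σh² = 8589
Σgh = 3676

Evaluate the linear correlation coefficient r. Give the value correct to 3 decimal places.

-0.565

r = (nΣgh − ΣgΣh) / √[(nΣg² − (Σg)²)(nΣh² − (Σh)²)]
Numerator: 12×3676 − 164×295 = -4268
Denominator: √[(30456 − 26896)(103068 − 87025)] = √[3560 × 16043] = 7557.3196
r = -4268 / 7557.3196 ≈ -0.565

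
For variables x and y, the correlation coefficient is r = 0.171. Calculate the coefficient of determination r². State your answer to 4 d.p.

0.0292

r² = (0.171)² = 0.0292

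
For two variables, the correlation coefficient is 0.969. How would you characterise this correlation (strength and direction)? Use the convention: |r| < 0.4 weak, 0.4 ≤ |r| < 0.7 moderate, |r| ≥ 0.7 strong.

strong positive

r = 0.969 > 0 so the relationship is positive.
|r| = 0.969, which falls in the strong range.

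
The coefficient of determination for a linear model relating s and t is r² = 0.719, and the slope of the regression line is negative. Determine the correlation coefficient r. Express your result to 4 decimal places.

|r| = √0.719 = 0.8479
The association is negative, so r = −0.8479.

-0.8479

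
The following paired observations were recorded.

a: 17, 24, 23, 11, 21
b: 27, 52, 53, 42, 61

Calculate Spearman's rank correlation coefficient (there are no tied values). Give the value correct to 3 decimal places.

0.500

Rank a: 2, 5, 4, 1, 3
Rank b: 1, 3, 4, 2, 5
d = rank(a) − rank(b): 1, 2, 0, -1, -2; Σd² = 10
ρ = 1 − 6Σd² / [n(n²−1)] = 1 − 6×10 / (5×24) = 1 − 60/120 ≈ 0.500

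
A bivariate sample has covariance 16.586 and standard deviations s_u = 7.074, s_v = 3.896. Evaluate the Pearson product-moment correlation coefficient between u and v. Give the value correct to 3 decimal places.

r = Cov(u,v) / (s_u · s_v) = 16.586 / (7.074 × 3.896)
  = 16.586 / 27.5603 ≈ 0.602

0.602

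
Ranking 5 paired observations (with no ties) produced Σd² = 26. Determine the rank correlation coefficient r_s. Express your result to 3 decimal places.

-0.300

ρ = 1 − 6Σd² / [n(n²−1)] = 1 − 6×26 / (5×24)
  = 1 − 156/120 = 1 − 1.3000 ≈ -0.300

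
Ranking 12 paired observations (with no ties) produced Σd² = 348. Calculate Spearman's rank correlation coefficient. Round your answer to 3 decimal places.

-0.217

ρ = 1 − 6Σd² / [n(n²−1)] = 1 − 6×348 / (12×143)
  = 1 − 2088/1716 = 1 − 1.2168 ≈ -0.217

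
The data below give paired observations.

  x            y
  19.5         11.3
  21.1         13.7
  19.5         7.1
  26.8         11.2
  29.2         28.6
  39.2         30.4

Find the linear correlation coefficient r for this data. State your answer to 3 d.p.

0.863

n = 6, Σx = 155.3, Σy = 102.3, Σx² = 4313.23, Σy² = 2233.35, Σxy = 2974.83
nΣxy − ΣxΣy = 17848.98 − 15887.19 = 1961.79
nΣx² − (Σx)² = 25879.38 − 24118.09 = 1761.29; nΣy² − (Σy)² = 13400.1 − 10465.29 = 2934.81
r = 1961.79 / √(1761.29 × 2934.81) = 1961.79 / 2273.5548 ≈ 0.863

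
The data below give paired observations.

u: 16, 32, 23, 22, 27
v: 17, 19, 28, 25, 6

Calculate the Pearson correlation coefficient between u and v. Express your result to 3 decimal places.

n = 5, Σu = 120, Σv = 95, Σu² = 3022, Σv² = 2095, Σuv = 2236
nΣuv − ΣuΣv = 11180 − 11400 = -220
nΣu² − (Σu)² = 15110 − 14400 = 710; nΣv² − (Σv)² = 10475 − 9025 = 1450
r = -220 / √(710 × 1450) = -220 / 1014.6428 ≈ -0.217

-0.217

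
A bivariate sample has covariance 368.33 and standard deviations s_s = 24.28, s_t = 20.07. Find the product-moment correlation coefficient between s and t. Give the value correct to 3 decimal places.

0.756

r = Cov(s,t) / (s_s · s_t) = 368.33 / (24.28 × 20.07)
  = 368.33 / 487.2996 ≈ 0.756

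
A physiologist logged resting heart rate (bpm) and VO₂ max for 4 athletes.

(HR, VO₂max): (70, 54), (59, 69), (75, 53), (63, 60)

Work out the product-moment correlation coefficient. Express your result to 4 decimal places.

-0.9345

n = 4, Σx = 267, Σy = 236, Σx² = 17975, Σy² = 14086, Σxy = 15606
nΣxy − ΣxΣy = 62424 − 63012 = -588
nΣx² − (Σx)² = 71900 − 71289 = 611; nΣy² − (Σy)² = 56344 − 55696 = 648
r = -588 / √(611 × 648) = -588 / 629.2281 ≈ -0.9345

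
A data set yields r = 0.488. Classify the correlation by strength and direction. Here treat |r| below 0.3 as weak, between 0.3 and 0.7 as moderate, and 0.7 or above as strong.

moderate positive

r = 0.488 > 0 so the relationship is positive.
|r| = 0.488, which falls in the moderate range.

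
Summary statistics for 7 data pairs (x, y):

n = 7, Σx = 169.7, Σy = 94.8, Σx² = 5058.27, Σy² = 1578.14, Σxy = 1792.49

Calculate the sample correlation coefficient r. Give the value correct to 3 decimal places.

r = (nΣxy − ΣxΣy) / √[(nΣx² − (Σx)²)(nΣy² − (Σy)²)]
Numerator: 7×1792.49 − 169.7×94.8 = -3540.13
Denominator: √[(35407.89 − 28798.09)(11046.98 − 8987.04)] = √[6609.8 × 2059.94] = 3689.9582
r = -3540.13 / 3689.9582 ≈ -0.959

-0.959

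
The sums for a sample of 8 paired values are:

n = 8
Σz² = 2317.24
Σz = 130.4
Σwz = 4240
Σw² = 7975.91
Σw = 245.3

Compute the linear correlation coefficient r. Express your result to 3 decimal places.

r = (nΣwz − ΣwΣz) / √[(nΣw² − (Σw)²)(nΣz² − (Σz)²)]
Numerator: 8×4240 − 245.3×130.4 = 1932.88
Denominator: √[(63807.28 − 60172.09)(18537.92 − 17004.16)] = √[3635.19 × 1533.76] = 2361.2516
r = 1932.88 / 2361.2516 ≈ 0.819

0.819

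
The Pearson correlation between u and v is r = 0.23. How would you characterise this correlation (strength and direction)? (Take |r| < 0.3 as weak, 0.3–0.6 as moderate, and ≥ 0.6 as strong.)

weak positive

r = 0.23 > 0 so the relationship is positive.
|r| = 0.23, which falls in the weak range.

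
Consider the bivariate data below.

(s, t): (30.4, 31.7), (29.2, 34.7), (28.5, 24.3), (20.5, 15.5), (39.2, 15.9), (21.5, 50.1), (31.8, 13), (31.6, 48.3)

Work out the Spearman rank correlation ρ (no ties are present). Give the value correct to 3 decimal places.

Rank s: 5, 4, 3, 1, 8, 2, 7, 6
Rank t: 5, 6, 4, 2, 3, 8, 1, 7
d = rank(s) − rank(t): 0, -2, -1, -1, 5, -6, 6, -1; Σd² = 104
ρ = 1 − 6Σd² / [n(n²−1)] = 1 − 6×104 / (8×63) = 1 − 624/504 ≈ -0.238

-0.238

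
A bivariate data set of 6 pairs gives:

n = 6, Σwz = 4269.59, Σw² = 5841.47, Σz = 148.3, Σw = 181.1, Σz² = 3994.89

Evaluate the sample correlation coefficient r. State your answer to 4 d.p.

-0.5876

r = (nΣwz − ΣwΣz) / √[(nΣw² − (Σw)²)(nΣz² − (Σz)²)]
Numerator: 6×4269.59 − 181.1×148.3 = -1239.59
Denominator: √[(35048.82 − 32797.21)(23969.34 − 21992.89)] = √[2251.61 × 1976.45] = 2109.5484
r = -1239.59 / 2109.5484 ≈ -0.5876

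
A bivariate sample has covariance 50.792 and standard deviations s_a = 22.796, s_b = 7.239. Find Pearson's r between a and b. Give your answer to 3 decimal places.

0.308

r = Cov(a,b) / (s_a · s_b) = 50.792 / (22.796 × 7.239)
  = 50.792 / 165.0202 ≈ 0.308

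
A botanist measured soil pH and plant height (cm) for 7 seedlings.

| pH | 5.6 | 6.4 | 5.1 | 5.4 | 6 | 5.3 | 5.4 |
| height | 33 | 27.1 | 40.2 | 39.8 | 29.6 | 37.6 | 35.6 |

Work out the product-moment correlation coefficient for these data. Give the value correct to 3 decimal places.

-0.950

n = 7, Σx = 39.2, Σy = 242.9, Σx² = 220.74, Σy² = 8580.77, Σxy = 1347.3
nΣxy − ΣxΣy = 9431.1 − 9521.68 = -90.58
nΣx² − (Σx)² = 1545.18 − 1536.64 = 8.54; nΣy² − (Σy)² = 60065.39 − 59000.41 = 1064.98
r = -90.58 / √(8.54 × 1064.98) = -90.58 / 95.3673 ≈ -0.950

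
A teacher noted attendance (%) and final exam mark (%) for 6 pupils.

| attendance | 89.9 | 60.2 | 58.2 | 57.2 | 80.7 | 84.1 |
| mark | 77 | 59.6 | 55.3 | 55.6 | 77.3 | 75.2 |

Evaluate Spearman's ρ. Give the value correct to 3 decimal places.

0.771

Rank attendance: 6, 3, 2, 1, 4, 5
Rank mark: 5, 3, 1, 2, 6, 4
d = rank(attendance) − rank(mark): 1, 0, 1, -1, -2, 1; Σd² = 8
ρ = 1 − 6Σd² / [n(n²−1)] = 1 − 6×8 / (6×35) = 1 − 48/210 ≈ 0.771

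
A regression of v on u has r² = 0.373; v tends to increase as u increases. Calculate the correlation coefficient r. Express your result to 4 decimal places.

0.6107

|r| = √0.373 = 0.6107
The association is positive, so r = 0.6107.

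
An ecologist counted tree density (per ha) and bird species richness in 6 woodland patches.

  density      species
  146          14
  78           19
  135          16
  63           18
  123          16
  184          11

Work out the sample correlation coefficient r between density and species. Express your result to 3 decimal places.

-0.947

n = 6, Σx = 729, Σy = 94, Σx² = 98579, Σy² = 1514, Σxy = 10812
nΣxy − ΣxΣy = 64872 − 68526 = -3654
nΣx² − (Σx)² = 591474 − 531441 = 60033; nΣy² − (Σy)² = 9084 − 8836 = 248
r = -3654 / √(60033 × 248) = -3654 / 3858.5210 ≈ -0.947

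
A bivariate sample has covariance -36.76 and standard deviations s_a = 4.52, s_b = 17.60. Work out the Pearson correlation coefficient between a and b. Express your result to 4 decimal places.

-0.4621

r = Cov(a,b) / (s_a · s_b) = -36.76 / (4.52 × 17.60)
  = -36.76 / 79.5520 ≈ -0.4621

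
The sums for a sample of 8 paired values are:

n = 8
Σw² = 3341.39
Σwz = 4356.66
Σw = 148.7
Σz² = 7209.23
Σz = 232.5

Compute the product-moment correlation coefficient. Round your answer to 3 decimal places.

r = (nΣwz − ΣwΣz) / √[(nΣw² − (Σw)²)(nΣz² − (Σz)²)]
Numerator: 8×4356.66 − 148.7×232.5 = 280.53
Denominator: √[(26731.12 − 22111.69)(57673.84 − 54056.25)] = √[4619.43 × 3617.59] = 4087.9339
r = 280.53 / 4087.9339 ≈ 0.069

0.069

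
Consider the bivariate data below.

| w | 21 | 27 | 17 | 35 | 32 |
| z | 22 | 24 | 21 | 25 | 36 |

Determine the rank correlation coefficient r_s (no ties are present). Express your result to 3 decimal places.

Rank w: 2, 3, 1, 5, 4
Rank z: 2, 3, 1, 4, 5
d = rank(w) − rank(z): 0, 0, 0, 1, -1; Σd² = 2
ρ = 1 − 6Σd² / [n(n²−1)] = 1 − 6×2 / (5×24) = 1 − 12/120 ≈ 0.900

0.900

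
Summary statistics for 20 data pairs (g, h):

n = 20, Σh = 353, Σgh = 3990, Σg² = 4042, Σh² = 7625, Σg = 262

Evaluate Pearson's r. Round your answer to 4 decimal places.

-0.6878

r = (nΣgh − ΣgΣh) / √[(nΣg² − (Σg)²)(nΣh² − (Σh)²)]
Numerator: 20×3990 − 262×353 = -12686
Denominator: √[(80840 − 68644)(152500 − 124609)] = √[12196 × 27891] = 18443.3900
r = -12686 / 18443.3900 ≈ -0.6878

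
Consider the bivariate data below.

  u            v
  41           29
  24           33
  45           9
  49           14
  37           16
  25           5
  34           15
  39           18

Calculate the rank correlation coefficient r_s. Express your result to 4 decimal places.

Rank u: 6, 1, 7, 8, 4, 2, 3, 5
Rank v: 7, 8, 2, 3, 5, 1, 4, 6
d = rank(u) − rank(v): -1, -7, 5, 5, -1, 1, -1, -1; Σd² = 104
ρ = 1 − 6Σd² / [n(n²−1)] = 1 − 6×104 / (8×63) = 1 − 624/504 ≈ -0.2381

-0.2381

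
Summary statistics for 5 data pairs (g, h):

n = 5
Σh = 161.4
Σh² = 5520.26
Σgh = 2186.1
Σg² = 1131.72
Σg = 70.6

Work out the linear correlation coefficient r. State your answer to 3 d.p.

r = (nΣgh − ΣgΣh) / √[(nΣg² − (Σg)²)(nΣh² − (Σh)²)]
Numerator: 5×2186.1 − 70.6×161.4 = -464.34
Denominator: √[(5658.6 − 4984.36)(27601.3 − 26049.96)] = √[674.24 × 1551.34] = 1022.7294
r = -464.34 / 1022.7294 ≈ -0.454

-0.454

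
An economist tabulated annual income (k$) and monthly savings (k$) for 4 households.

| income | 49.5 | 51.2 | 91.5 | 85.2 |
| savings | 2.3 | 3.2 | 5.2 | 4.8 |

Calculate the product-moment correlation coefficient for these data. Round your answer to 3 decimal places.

n = 4, Σx = 277.4, Σy = 15.5, Σx² = 20702.98, Σy² = 65.61, Σxy = 1162.45
nΣxy − ΣxΣy = 4649.8 − 4299.7 = 350.1
nΣx² − (Σx)² = 82811.92 − 76950.76 = 5861.16; nΣy² − (Σy)² = 262.44 − 240.25 = 22.19
r = 350.1 / √(5861.16 × 22.19) = 350.1 / 360.6371 ≈ 0.971

0.971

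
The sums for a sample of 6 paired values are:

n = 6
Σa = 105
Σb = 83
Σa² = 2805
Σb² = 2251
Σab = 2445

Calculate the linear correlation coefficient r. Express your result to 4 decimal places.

0.9608

r = (nΣab − ΣaΣb) / √[(nΣa² − (Σa)²)(nΣb² − (Σb)²)]
Numerator: 6×2445 − 105×83 = 5955
Denominator: √[(16830 − 11025)(13506 − 6889)] = √[5805 × 6617] = 6197.7161
r = 5955 / 6197.7161 ≈ 0.9608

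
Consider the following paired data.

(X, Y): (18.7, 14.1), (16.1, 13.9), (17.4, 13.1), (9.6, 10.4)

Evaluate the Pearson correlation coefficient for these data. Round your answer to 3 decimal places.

0.946

n = 4, ΣX = 61.8, ΣY = 51.5, ΣX² = 1003.82, ΣY² = 671.79, ΣXY = 815.24
nΣXY − ΣXΣY = 3260.96 − 3182.7 = 78.26
nΣX² − (ΣX)² = 4015.28 − 3819.24 = 196.04; nΣY² − (ΣY)² = 2687.16 − 2652.25 = 34.91
r = 78.26 / √(196.04 × 34.91) = 78.26 / 82.7270 ≈ 0.946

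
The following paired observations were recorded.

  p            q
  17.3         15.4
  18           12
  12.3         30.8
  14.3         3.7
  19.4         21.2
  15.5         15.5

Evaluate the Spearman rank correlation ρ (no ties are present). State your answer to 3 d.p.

-0.086

Rank p: 4, 5, 1, 2, 6, 3
Rank q: 3, 2, 6, 1, 5, 4
d = rank(p) − rank(q): 1, 3, -5, 1, 1, -1; Σd² = 38
ρ = 1 − 6Σd² / [n(n²−1)] = 1 − 6×38 / (6×35) = 1 − 228/210 ≈ -0.086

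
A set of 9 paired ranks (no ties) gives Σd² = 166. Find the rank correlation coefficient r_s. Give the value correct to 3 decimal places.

-0.383

ρ = 1 − 6Σd² / [n(n²−1)] = 1 − 6×166 / (9×80)
  = 1 − 996/720 = 1 − 1.3833 ≈ -0.383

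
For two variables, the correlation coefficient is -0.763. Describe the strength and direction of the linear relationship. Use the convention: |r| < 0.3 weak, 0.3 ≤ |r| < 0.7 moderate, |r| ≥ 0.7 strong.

strong negative

r = -0.763 < 0 so the relationship is negative.
|r| = 0.763, which falls in the strong range.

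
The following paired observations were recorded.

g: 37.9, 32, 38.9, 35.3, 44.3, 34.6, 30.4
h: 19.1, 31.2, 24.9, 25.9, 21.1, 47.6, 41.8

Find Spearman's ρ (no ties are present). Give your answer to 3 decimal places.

Rank g: 5, 2, 6, 4, 7, 3, 1
Rank h: 1, 5, 3, 4, 2, 7, 6
d = rank(g) − rank(h): 4, -3, 3, 0, 5, -4, -5; Σd² = 100
ρ = 1 − 6Σd² / [n(n²−1)] = 1 − 6×100 / (7×48) = 1 − 600/336 ≈ -0.786

-0.786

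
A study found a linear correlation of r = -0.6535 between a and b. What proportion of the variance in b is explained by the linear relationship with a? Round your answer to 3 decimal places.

0.427

r² = (-0.6535)² = 0.427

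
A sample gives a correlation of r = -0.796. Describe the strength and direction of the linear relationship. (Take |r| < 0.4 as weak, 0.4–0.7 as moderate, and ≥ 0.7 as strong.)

r = -0.796 < 0 so the relationship is negative.
|r| = 0.796, which falls in the strong range.

strong negative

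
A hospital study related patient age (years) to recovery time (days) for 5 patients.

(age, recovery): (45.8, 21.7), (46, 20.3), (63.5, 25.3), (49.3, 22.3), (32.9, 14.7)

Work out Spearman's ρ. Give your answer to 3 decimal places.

0.900

Rank age: 2, 3, 5, 4, 1
Rank recovery: 3, 2, 5, 4, 1
d = rank(age) − rank(recovery): -1, 1, 0, 0, 0; Σd² = 2
ρ = 1 − 6Σd² / [n(n²−1)] = 1 − 6×2 / (5×24) = 1 − 12/120 ≈ 0.900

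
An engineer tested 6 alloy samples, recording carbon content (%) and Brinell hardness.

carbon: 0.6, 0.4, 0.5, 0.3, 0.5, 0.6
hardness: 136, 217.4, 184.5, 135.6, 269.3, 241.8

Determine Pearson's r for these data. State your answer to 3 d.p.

n = 6, Σx = 2.9, Σy = 1184.6, Σx² = 1.47, Σy² = 249176.1, Σxy = 581.22
nΣxy − ΣxΣy = 3487.32 − 3435.34 = 51.98
nΣx² − (Σx)² = 8.82 − 8.41 = 0.41; nΣy² − (Σy)² = 1495056.6 − 1403277.16 = 91779.44
r = 51.98 / √(0.41 × 91779.44) = 51.98 / 193.9834 ≈ 0.268

0.268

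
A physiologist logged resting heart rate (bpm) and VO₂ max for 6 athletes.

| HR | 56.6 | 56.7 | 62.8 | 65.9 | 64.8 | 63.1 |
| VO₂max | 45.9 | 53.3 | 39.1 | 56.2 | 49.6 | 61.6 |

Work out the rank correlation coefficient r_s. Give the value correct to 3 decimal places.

Rank HR: 1, 2, 3, 6, 5, 4
Rank VO₂max: 2, 4, 1, 5, 3, 6
d = rank(HR) − rank(VO₂max): -1, -2, 2, 1, 2, -2; Σd² = 18
ρ = 1 − 6Σd² / [n(n²−1)] = 1 − 6×18 / (6×35) = 1 − 108/210 ≈ 0.486

0.486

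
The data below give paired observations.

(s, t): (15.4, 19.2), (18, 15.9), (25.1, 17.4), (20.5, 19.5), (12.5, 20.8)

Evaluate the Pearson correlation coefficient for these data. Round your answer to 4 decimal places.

n = 5, Σs = 91.5, Σt = 92.8, Σs² = 1767.67, Σt² = 1737.1, Σst = 1678.37
nΣst − ΣsΣt = 8391.85 − 8491.2 = -99.35
nΣs² − (Σs)² = 8838.35 − 8372.25 = 466.1; nΣt² − (Σt)² = 8685.5 − 8611.84 = 73.66
r = -99.35 / √(466.1 × 73.66) = -99.35 / 185.2915 ≈ -0.5362

-0.5362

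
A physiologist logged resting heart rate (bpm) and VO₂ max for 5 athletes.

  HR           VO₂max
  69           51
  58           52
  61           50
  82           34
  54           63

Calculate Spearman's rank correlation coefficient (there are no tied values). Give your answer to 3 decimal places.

-0.900

Rank HR: 4, 2, 3, 5, 1
Rank VO₂max: 3, 4, 2, 1, 5
d = rank(HR) − rank(VO₂max): 1, -2, 1, 4, -4; Σd² = 38
ρ = 1 − 6Σd² / [n(n²−1)] = 1 − 6×38 / (5×24) = 1 − 228/120 ≈ -0.900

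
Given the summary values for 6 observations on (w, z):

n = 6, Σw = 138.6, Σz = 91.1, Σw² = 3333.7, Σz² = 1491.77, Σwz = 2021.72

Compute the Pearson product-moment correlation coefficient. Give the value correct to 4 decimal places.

-0.6906

r = (nΣwz − ΣwΣz) / √[(nΣw² − (Σw)²)(nΣz² − (Σz)²)]
Numerator: 6×2021.72 − 138.6×91.1 = -496.14
Denominator: √[(20002.2 − 19209.96)(8950.62 − 8299.21)] = √[792.24 × 651.41] = 718.3823
r = -496.14 / 718.3823 ≈ -0.6906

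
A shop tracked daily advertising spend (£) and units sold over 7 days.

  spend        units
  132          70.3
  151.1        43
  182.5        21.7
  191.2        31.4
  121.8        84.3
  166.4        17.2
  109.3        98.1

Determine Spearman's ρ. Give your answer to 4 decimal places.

-0.8571

Rank spend: 3, 4, 6, 7, 2, 5, 1
Rank units: 5, 4, 2, 3, 6, 1, 7
d = rank(spend) − rank(units): -2, 0, 4, 4, -4, 4, -6; Σd² = 104
ρ = 1 − 6Σd² / [n(n²−1)] = 1 − 6×104 / (7×48) = 1 − 624/336 ≈ -0.8571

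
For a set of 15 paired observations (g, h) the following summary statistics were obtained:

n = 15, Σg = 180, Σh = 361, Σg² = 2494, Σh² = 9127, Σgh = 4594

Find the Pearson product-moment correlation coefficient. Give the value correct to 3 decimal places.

r = (nΣgh − ΣgΣh) / √[(nΣg² − (Σg)²)(nΣh² − (Σh)²)]
Numerator: 15×4594 − 180×361 = 3930
Denominator: √[(37410 − 32400)(136905 − 130321)] = √[5010 × 6584] = 5743.3300
r = 3930 / 5743.3300 ≈ 0.684

0.684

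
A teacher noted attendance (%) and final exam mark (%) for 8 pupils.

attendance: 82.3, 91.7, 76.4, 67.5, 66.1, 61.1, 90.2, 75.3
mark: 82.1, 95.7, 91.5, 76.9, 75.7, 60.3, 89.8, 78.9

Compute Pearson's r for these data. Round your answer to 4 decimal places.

0.8664

n = 8, Σx = 610.6, Σy = 650.9, Σx² = 47483.94, Σy² = 53840.59, Σxy = 50443.1
nΣxy − ΣxΣy = 403544.8 − 397439.54 = 6105.26
nΣx² − (Σx)² = 379871.52 − 372832.36 = 7039.16; nΣy² − (Σy)² = 430724.72 − 423670.81 = 7053.91
r = 6105.26 / √(7039.16 × 7053.91) = 6105.26 / 7046.5311 ≈ 0.8664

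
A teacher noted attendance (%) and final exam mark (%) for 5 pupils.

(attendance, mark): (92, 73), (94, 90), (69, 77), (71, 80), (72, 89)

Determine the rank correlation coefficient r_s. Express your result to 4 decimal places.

Rank attendance: 4, 5, 1, 2, 3
Rank mark: 1, 5, 2, 3, 4
d = rank(attendance) − rank(mark): 3, 0, -1, -1, -1; Σd² = 12
ρ = 1 − 6Σd² / [n(n²−1)] = 1 − 6×12 / (5×24) = 1 − 72/120 ≈ 0.4000

0.4000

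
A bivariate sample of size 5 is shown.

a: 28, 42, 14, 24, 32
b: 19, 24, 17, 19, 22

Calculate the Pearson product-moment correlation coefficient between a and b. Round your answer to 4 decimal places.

n = 5, Σa = 140, Σb = 101, Σa² = 4344, Σb² = 2071, Σab = 2938
nΣab − ΣaΣb = 14690 − 14140 = 550
nΣa² − (Σa)² = 21720 − 19600 = 2120; nΣb² − (Σb)² = 10355 − 10201 = 154
r = 550 / √(2120 × 154) = 550 / 571.3843 ≈ 0.9626

0.9626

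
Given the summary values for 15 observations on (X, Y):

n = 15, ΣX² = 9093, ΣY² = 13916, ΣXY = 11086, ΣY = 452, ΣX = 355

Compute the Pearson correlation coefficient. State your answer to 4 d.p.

r = (nΣXY − ΣXΣY) / √[(nΣX² − (ΣX)²)(nΣY² − (ΣY)²)]
Numerator: 15×11086 − 355×452 = 5830
Denominator: √[(136395 − 126025)(208740 − 204304)] = √[10370 × 4436] = 6782.4273
r = 5830 / 6782.4273 ≈ 0.8596

0.8596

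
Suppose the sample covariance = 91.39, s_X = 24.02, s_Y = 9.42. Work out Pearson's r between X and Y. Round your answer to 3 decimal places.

r = Cov(X,Y) / (s_X · s_Y) = 91.39 / (24.02 × 9.42)
  = 91.39 / 226.2684 ≈ 0.404

0.404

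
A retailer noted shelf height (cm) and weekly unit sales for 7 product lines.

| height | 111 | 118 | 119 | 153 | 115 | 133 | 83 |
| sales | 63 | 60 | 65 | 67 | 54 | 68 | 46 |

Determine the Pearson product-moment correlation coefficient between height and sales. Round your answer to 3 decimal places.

0.842

n = 7, Σx = 832, Σy = 423, Σx² = 101618, Σy² = 25939, Σxy = 51131
nΣxy − ΣxΣy = 357917 − 351936 = 5981
nΣx² − (Σx)² = 711326 − 692224 = 19102; nΣy² − (Σy)² = 181573 − 178929 = 2644
r = 5981 / √(19102 × 2644) = 5981 / 7106.7354 ≈ 0.842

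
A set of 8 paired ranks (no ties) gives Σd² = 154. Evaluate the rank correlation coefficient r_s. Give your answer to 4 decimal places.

ρ = 1 − 6Σd² / [n(n²−1)] = 1 − 6×154 / (8×63)
  = 1 − 924/504 = 1 − 1.83333 ≈ -0.8333

-0.8333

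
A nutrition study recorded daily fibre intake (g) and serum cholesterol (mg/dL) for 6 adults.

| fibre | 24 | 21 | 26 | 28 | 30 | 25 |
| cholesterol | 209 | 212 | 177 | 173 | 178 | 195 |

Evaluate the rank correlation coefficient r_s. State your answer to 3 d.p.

-0.829

Rank fibre: 2, 1, 4, 5, 6, 3
Rank cholesterol: 5, 6, 2, 1, 3, 4
d = rank(fibre) − rank(cholesterol): -3, -5, 2, 4, 3, -1; Σd² = 64
ρ = 1 − 6Σd² / [n(n²−1)] = 1 − 6×64 / (6×35) = 1 − 384/210 ≈ -0.829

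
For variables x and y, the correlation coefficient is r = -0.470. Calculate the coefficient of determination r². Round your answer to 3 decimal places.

0.221

r² = (-0.470)² = 0.221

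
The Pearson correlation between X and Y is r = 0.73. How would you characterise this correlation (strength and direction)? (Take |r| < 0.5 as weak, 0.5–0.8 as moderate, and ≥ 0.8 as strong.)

moderate positive

r = 0.73 > 0 so the relationship is positive.
|r| = 0.73, which falls in the moderate range.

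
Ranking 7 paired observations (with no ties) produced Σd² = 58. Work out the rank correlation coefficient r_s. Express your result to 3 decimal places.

ρ = 1 − 6Σd² / [n(n²−1)] = 1 − 6×58 / (7×48)
  = 1 − 348/336 = 1 − 1.0357 ≈ -0.036

-0.036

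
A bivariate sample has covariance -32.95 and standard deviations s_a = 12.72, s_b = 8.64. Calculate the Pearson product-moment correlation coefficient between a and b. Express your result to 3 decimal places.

r = Cov(a,b) / (s_a · s_b) = -32.95 / (12.72 × 8.64)
  = -32.95 / 109.9008 ≈ -0.300

-0.300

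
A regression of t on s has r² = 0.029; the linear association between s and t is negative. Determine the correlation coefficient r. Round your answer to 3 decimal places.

|r| = √0.029 = 0.170
The association is negative, so r = −0.170.

-0.170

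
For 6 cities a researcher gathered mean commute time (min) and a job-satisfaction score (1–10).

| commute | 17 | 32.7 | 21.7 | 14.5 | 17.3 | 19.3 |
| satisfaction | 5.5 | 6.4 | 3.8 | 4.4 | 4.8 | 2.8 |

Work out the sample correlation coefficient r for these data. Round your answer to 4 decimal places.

n = 6, Σx = 122.5, Σy = 27.7, Σx² = 2711.21, Σy² = 135.89, Σxy = 586.12
nΣxy − ΣxΣy = 3516.72 − 3393.25 = 123.47
nΣx² − (Σx)² = 16267.26 − 15006.25 = 1261.01; nΣy² − (Σy)² = 815.34 − 767.29 = 48.05
r = 123.47 / √(1261.01 × 48.05) = 123.47 / 246.1535 ≈ 0.5016

0.5016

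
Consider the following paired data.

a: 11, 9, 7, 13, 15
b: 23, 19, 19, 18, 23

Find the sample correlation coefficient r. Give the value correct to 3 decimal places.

0.460

n = 5, Σa = 55, Σb = 102, Σa² = 645, Σb² = 2104, Σab = 1136
nΣab − ΣaΣb = 5680 − 5610 = 70
nΣa² − (Σa)² = 3225 − 3025 = 200; nΣb² − (Σb)² = 10520 − 10404 = 116
r = 70 / √(200 × 116) = 70 / 152.3155 ≈ 0.460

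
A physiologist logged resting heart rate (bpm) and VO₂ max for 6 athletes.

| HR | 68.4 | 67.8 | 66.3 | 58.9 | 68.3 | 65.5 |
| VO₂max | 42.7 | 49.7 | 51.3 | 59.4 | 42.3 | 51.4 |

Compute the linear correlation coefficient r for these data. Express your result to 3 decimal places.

n = 6, Σx = 395.2, Σy = 296.8, Σx² = 26095.44, Σy² = 14884.68, Σxy = 19445.98
nΣxy − ΣxΣy = 116675.88 − 117295.36 = -619.48
nΣx² − (Σx)² = 156572.64 − 156183.04 = 389.6; nΣy² − (Σy)² = 89308.08 − 88090.24 = 1217.84
r = -619.48 / √(389.6 × 1217.84) = -619.48 / 688.8182 ≈ -0.899

-0.899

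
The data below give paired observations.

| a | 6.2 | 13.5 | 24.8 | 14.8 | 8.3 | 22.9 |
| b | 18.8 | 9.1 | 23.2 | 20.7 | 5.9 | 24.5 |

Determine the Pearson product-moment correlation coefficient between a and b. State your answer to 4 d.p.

n = 6, Σa = 90.5, Σb = 102.2, Σa² = 1648.07, Σb² = 2038.04, Σab = 1731.15
nΣab − ΣaΣb = 10386.9 − 9249.1 = 1137.8
nΣa² − (Σa)² = 9888.42 − 8190.25 = 1698.17; nΣb² − (Σb)² = 12228.24 − 10444.84 = 1783.4
r = 1137.8 / √(1698.17 × 1783.4) = 1137.8 / 1740.2633 ≈ 0.6538

0.6538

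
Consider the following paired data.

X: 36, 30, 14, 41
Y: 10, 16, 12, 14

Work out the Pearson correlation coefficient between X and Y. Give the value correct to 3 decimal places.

0.099

n = 4, ΣX = 121, ΣY = 52, ΣX² = 4073, ΣY² = 696, ΣXY = 1582
nΣXY − ΣXΣY = 6328 − 6292 = 36
nΣX² − (ΣX)² = 16292 − 14641 = 1651; nΣY² − (ΣY)² = 2784 − 2704 = 80
r = 36 / √(1651 × 80) = 36 / 363.4281 ≈ 0.099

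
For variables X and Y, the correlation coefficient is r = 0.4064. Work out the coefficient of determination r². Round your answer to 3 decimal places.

0.165

r² = (0.4064)² = 0.165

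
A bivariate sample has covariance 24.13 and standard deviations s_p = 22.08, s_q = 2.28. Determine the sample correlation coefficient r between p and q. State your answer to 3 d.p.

r = Cov(p,q) / (s_p · s_q) = 24.13 / (22.08 × 2.28)
  = 24.13 / 50.3424 ≈ 0.479

0.479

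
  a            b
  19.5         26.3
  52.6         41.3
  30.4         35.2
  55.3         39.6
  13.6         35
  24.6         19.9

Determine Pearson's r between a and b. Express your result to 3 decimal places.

0.651

n = 6, Σa = 196, Σb = 197.3, Σa² = 7919.38, Σb² = 6825.59, Σab = 6910.73
nΣab − ΣaΣb = 41464.38 − 38670.8 = 2793.58
nΣa² − (Σa)² = 47516.28 − 38416 = 9100.28; nΣb² − (Σb)² = 40953.54 − 38927.29 = 2026.25
r = 2793.58 / √(9100.28 × 2026.25) = 2793.58 / 4294.1172 ≈ 0.651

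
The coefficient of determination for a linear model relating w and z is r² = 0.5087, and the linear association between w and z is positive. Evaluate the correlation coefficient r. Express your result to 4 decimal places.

0.7132

|r| = √0.5087 = 0.7132
The association is positive, so r = 0.7132.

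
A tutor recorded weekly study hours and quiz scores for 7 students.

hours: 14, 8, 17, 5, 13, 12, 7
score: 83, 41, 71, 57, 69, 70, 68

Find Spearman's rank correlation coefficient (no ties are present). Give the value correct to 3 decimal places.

0.821

Rank hours: 6, 3, 7, 1, 5, 4, 2
Rank score: 7, 1, 6, 2, 4, 5, 3
d = rank(hours) − rank(score): -1, 2, 1, -1, 1, -1, -1; Σd² = 10
ρ = 1 − 6Σd² / [n(n²−1)] = 1 − 6×10 / (7×48) = 1 − 60/336 ≈ 0.821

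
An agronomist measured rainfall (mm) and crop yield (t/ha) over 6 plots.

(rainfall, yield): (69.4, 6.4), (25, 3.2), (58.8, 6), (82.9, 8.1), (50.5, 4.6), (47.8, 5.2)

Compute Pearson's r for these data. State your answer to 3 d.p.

n = 6, Σx = 334.4, Σy = 33.5, Σx² = 20606.3, Σy² = 201.01, Σxy = 2029.31
nΣxy − ΣxΣy = 12175.86 − 11202.4 = 973.46
nΣx² − (Σx)² = 123637.8 − 111823.36 = 11814.44; nΣy² − (Σy)² = 1206.06 − 1122.25 = 83.81
r = 973.46 / √(11814.44 × 83.81) = 973.46 / 995.0720 ≈ 0.978

0.978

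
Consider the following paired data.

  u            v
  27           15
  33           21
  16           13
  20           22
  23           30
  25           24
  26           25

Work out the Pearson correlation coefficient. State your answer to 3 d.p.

0.227

n = 7, Σu = 170, Σv = 150, Σu² = 4304, Σv² = 3420, Σuv = 3686
nΣuv − ΣuΣv = 25802 − 25500 = 302
nΣu² − (Σu)² = 30128 − 28900 = 1228; nΣv² − (Σv)² = 23940 − 22500 = 1440
r = 302 / √(1228 × 1440) = 302 / 1329.7819 ≈ 0.227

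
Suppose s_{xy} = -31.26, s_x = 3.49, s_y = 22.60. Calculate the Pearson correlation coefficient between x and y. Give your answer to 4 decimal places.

r = Cov(x,y) / (s_x · s_y) = -31.26 / (3.49 × 22.60)
  = -31.26 / 78.8740 ≈ -0.3963

-0.3963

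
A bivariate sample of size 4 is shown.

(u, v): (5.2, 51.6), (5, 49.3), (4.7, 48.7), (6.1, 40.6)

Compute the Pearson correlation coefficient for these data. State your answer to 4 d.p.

-0.8274

n = 4, Σu = 21, Σv = 190.2, Σu² = 111.34, Σv² = 9113.1, Σuv = 991.37
nΣuv − ΣuΣv = 3965.48 − 3994.2 = -28.72
nΣu² − (Σu)² = 445.36 − 441 = 4.36; nΣv² − (Σv)² = 36452.4 − 36176.04 = 276.36
r = -28.72 / √(4.36 × 276.36) = -28.72 / 34.7121 ≈ -0.8274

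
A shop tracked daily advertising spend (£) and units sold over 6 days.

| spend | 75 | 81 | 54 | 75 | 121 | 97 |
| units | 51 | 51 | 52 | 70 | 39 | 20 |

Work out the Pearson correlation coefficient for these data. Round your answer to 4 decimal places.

-0.5546

n = 6, Σx = 503, Σy = 283, Σx² = 44777, Σy² = 14727, Σxy = 22673
nΣxy − ΣxΣy = 136038 − 142349 = -6311
nΣx² − (Σx)² = 268662 − 253009 = 15653; nΣy² − (Σy)² = 88362 − 80089 = 8273
r = -6311 / √(15653 × 8273) = -6311 / 11379.6867 ≈ -0.5546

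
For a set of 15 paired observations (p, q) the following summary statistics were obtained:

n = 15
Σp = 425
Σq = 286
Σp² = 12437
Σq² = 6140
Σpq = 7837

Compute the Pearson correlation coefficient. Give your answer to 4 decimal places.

-0.5111

r = (nΣpq − ΣpΣq) / √[(nΣp² − (Σp)²)(nΣq² − (Σq)²)]
Numerator: 15×7837 − 425×286 = -3995
Denominator: √[(186555 − 180625)(92100 − 81796)] = √[5930 × 10304] = 7816.8229
r = -3995 / 7816.8229 ≈ -0.5111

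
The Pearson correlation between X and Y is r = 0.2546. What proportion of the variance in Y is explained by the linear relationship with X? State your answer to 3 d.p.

r² = (0.2546)² = 0.065

0.065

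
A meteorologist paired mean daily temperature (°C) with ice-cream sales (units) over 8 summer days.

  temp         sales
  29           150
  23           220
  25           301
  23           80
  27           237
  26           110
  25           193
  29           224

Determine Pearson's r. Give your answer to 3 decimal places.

n = 8, Σx = 207, Σy = 1515, Σx² = 5395, Σy² = 323595, Σxy = 39355
nΣxy − ΣxΣy = 314840 − 313605 = 1235
nΣx² − (Σx)² = 43160 − 42849 = 311; nΣy² − (Σy)² = 2588760 − 2295225 = 293535
r = 1235 / √(311 × 293535) = 1235 / 9554.5479 ≈ 0.129

0.129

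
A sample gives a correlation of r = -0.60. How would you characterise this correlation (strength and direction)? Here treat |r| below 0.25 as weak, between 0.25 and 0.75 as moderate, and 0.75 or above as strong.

moderate negative

r = -0.60 < 0 so the relationship is negative.
|r| = 0.60, which falls in the moderate range.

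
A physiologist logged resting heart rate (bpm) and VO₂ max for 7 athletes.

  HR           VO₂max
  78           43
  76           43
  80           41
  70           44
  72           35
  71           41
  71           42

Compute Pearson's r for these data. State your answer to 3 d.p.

n = 7, Σx = 518, Σy = 289, Σx² = 38426, Σy² = 11985, Σxy = 21395
nΣxy − ΣxΣy = 149765 − 149702 = 63
nΣx² − (Σx)² = 268982 − 268324 = 658; nΣy² − (Σy)² = 83895 − 83521 = 374
r = 63 / √(658 × 374) = 63 / 496.0766 ≈ 0.127

0.127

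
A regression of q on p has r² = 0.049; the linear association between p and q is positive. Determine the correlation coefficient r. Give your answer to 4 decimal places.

|r| = √0.049 = 0.2214
The association is positive, so r = 0.2214.

0.2214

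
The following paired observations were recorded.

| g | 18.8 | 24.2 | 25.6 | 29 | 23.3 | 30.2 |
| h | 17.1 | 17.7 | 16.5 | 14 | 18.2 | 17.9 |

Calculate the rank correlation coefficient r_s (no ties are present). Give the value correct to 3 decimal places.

-0.200

Rank g: 1, 3, 4, 5, 2, 6
Rank h: 3, 4, 2, 1, 6, 5
d = rank(g) − rank(h): -2, -1, 2, 4, -4, 1; Σd² = 42
ρ = 1 − 6Σd² / [n(n²−1)] = 1 − 6×42 / (6×35) = 1 − 252/210 ≈ -0.200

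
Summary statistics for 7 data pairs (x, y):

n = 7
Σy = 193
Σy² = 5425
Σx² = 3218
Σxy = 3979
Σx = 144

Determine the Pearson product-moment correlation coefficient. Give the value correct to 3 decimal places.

r = (nΣxy − ΣxΣy) / √[(nΣx² − (Σx)²)(nΣy² − (Σy)²)]
Numerator: 7×3979 − 144×193 = 61
Denominator: √[(22526 − 20736)(37975 − 37249)] = √[1790 × 726] = 1139.9737
r = 61 / 1139.9737 ≈ 0.054

0.054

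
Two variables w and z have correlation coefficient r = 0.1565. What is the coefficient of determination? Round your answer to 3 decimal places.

0.024

r² = (0.1565)² = 0.024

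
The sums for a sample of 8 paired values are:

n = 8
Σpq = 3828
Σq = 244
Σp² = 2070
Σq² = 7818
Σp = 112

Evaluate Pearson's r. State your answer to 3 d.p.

0.948

r = (nΣpq − ΣpΣq) / √[(nΣp² − (Σp)²)(nΣq² − (Σq)²)]
Numerator: 8×3828 − 112×244 = 3296
Denominator: √[(16560 − 12544)(62544 − 59536)] = √[4016 × 3008] = 3475.6479
r = 3296 / 3475.6479 ≈ 0.948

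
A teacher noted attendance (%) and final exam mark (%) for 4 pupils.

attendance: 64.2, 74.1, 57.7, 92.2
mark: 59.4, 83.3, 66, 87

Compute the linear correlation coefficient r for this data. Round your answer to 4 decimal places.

0.8495

n = 4, Σx = 288.2, Σy = 295.7, Σx² = 21442.58, Σy² = 22392.25, Σxy = 21815.61
nΣxy − ΣxΣy = 87262.44 − 85220.74 = 2041.7
nΣx² − (Σx)² = 85770.32 − 83059.24 = 2711.08; nΣy² − (Σy)² = 89569 − 87438.49 = 2130.51
r = 2041.7 / √(2711.08 × 2130.51) = 2041.7 / 2403.3275 ≈ 0.8495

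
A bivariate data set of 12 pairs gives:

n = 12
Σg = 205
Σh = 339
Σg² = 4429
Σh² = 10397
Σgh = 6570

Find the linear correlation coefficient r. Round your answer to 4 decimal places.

r = (nΣgh − ΣgΣh) / √[(nΣg² − (Σg)²)(nΣh² − (Σh)²)]
Numerator: 12×6570 − 205×339 = 9345
Denominator: √[(53148 − 42025)(124764 − 114921)] = √[11123 × 9843] = 10463.4454
r = 9345 / 10463.4454 ≈ 0.8931

0.8931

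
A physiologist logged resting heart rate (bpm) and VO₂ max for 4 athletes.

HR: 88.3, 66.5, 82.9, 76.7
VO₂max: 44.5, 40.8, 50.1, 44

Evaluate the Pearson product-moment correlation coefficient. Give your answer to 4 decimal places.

0.6435

n = 4, Σx = 314.4, Σy = 179.4, Σx² = 24974.44, Σy² = 8090.9, Σxy = 14170.64
nΣxy − ΣxΣy = 56682.56 − 56403.36 = 279.2
nΣx² − (Σx)² = 99897.76 − 98847.36 = 1050.4; nΣy² − (Σy)² = 32363.6 − 32184.36 = 179.24
r = 279.2 / √(1050.4 × 179.24) = 279.2 / 433.9052 ≈ 0.6435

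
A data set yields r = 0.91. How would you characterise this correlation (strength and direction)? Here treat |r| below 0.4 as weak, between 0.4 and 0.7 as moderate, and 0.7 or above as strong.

strong positive

r = 0.91 > 0 so the relationship is positive.
|r| = 0.91, which falls in the strong range.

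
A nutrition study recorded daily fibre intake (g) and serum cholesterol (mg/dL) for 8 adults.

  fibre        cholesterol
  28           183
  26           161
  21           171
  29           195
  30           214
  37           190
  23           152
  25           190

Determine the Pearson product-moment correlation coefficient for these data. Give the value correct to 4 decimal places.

0.5729

n = 8, Σx = 219, Σy = 1456, Σx² = 6165, Σy² = 267776, Σxy = 40252
nΣxy − ΣxΣy = 322016 − 318864 = 3152
nΣx² − (Σx)² = 49320 − 47961 = 1359; nΣy² − (Σy)² = 2142208 − 2119936 = 22272
r = 3152 / √(1359 × 22272) = 3152 / 5501.6041 ≈ 0.5729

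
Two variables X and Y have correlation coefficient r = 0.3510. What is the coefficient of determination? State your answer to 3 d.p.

0.123

r² = (0.3510)² = 0.123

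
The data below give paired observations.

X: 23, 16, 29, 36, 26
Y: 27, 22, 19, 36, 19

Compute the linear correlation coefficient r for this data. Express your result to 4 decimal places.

n = 5, ΣX = 130, ΣY = 123, ΣX² = 3598, ΣY² = 3231, ΣXY = 3314
nΣXY − ΣXΣY = 16570 − 15990 = 580
nΣX² − (ΣX)² = 17990 − 16900 = 1090; nΣY² − (ΣY)² = 16155 − 15129 = 1026
r = 580 / √(1090 × 1026) = 580 / 1057.5160 ≈ 0.5485

0.5485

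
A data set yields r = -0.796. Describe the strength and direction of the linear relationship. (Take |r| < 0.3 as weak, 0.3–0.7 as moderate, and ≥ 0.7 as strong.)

r = -0.796 < 0 so the relationship is negative.
|r| = 0.796, which falls in the strong range.

strong negative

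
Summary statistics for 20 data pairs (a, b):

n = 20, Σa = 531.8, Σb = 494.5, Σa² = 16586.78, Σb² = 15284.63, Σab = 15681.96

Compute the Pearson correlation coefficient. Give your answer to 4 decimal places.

0.9262

r = (nΣab − ΣaΣb) / √[(nΣa² − (Σa)²)(nΣb² − (Σb)²)]
Numerator: 20×15681.96 − 531.8×494.5 = 50664.1
Denominator: √[(331735.6 − 282811.24)(305692.6 − 244530.25)] = √[48924.36 × 61162.35] = 54702.1830
r = 50664.1 / 54702.1830 ≈ 0.9262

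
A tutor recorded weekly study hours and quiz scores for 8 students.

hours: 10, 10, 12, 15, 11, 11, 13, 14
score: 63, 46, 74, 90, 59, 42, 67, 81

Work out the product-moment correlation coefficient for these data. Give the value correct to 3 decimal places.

n = 8, Σx = 96, Σy = 522, Σx² = 1176, Σy² = 35956, Σxy = 6444
nΣxy − ΣxΣy = 51552 − 50112 = 1440
nΣx² − (Σx)² = 9408 − 9216 = 192; nΣy² − (Σy)² = 287648 − 272484 = 15164
r = 1440 / √(192 × 15164) = 1440 / 1706.3083 ≈ 0.844

0.844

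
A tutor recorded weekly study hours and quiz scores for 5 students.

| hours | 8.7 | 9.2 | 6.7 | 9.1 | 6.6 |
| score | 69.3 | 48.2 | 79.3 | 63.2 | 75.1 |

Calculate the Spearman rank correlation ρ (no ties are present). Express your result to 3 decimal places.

-0.900

Rank hours: 3, 5, 2, 4, 1
Rank score: 3, 1, 5, 2, 4
d = rank(hours) − rank(score): 0, 4, -3, 2, -3; Σd² = 38
ρ = 1 − 6Σd² / [n(n²−1)] = 1 − 6×38 / (5×24) = 1 − 228/120 ≈ -0.900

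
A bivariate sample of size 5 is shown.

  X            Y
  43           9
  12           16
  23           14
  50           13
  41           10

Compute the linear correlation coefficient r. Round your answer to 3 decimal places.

n = 5, ΣX = 169, ΣY = 62, ΣX² = 6703, ΣY² = 802, ΣXY = 1961
nΣXY − ΣXΣY = 9805 − 10478 = -673
nΣX² − (ΣX)² = 33515 − 28561 = 4954; nΣY² − (ΣY)² = 4010 − 3844 = 166
r = -673 / √(4954 × 166) = -673 / 906.8429 ≈ -0.742

-0.742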